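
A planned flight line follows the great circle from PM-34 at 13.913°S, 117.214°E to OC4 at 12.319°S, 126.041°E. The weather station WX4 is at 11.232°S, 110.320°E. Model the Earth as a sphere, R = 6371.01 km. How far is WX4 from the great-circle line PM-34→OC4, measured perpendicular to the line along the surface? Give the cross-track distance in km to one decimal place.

δ₁₃ = central angle PM-34→WX4 = 0.126402 rad  (haversine)
θ₁₃ = bearing PM-34→WX4 = 290.947°,  θ₁₂ = bearing PM-34→OC4 = 80.520°
dₓₜ = R·arcsin(sin δ₁₃ · sin(θ₁₃ − θ₁₂)) = 6371.01·arcsin(0.12607·sin(210.428°)) = -407.042 km
|dₓₜ| = 407.042 km

407.0 km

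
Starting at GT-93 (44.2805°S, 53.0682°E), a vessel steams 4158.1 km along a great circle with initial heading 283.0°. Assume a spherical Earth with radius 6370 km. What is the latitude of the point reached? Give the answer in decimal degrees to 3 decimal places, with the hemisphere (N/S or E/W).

δ = d/R = 4158.1/6370 = 0.652763 rad
φ₂ = arcsin(sin φ₁ cos δ + cos φ₁ sin δ cos θ)
   = arcsin(-0.69817·0.79441 + 0.71593·0.60738·0.22495) = -27.18177°
λ₂ = λ₁ + atan2(sin θ sin δ cos φ₁, cos δ − sin φ₁ sin φ₂) = 11.36363°

27.182°S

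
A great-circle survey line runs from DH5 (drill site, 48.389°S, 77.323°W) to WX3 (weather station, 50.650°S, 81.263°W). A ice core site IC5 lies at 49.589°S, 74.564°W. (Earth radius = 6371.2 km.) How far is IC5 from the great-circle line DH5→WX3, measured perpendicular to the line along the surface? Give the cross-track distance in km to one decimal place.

235.8 km

δ₁₃ = central angle DH5→IC5 = 0.037906 rad  (haversine)
θ₁₃ = bearing DH5→IC5 = 124.572°,  θ₁₂ = bearing DH5→WX3 = 227.039°
dₓₜ = R·arcsin(sin δ₁₃ · sin(θ₁₃ − θ₁₂)) = 6371.2·arcsin(0.03790·sin(-102.466°)) = -235.807 km
|dₓₜ| = 235.807 km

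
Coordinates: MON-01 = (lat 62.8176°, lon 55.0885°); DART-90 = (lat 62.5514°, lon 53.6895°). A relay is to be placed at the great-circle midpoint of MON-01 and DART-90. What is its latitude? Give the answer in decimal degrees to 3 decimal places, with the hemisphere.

62.686°N

Bx = cos φ₂ cos Δλ = 0.460815,  By = cos φ₂ sin Δλ = -0.011254
φₘ = atan2(sin φ₁ + sin φ₂, √((cos φ₁ + Bx)² + By²)) = 62.68624°
λₘ = λ₁ + atan2(By, cos φ₁ + Bx) = 54.38585°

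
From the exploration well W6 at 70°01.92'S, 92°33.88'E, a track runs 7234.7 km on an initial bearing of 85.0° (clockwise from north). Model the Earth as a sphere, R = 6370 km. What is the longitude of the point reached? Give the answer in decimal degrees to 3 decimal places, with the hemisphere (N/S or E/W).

168.985°E

W6: φ = -70.03200°, λ = +92.56467°
δ = d/R = 7234.7/6370 = 1.135746 rad
φ₂ = arcsin(sin φ₁ cos δ + cos φ₁ sin δ cos θ)
   = arcsin(-0.93988·0.42146 + 0.34150·0.90685·0.08716) = -21.66191°
λ₂ = λ₁ + atan2(sin θ sin δ cos φ₁, cos δ − sin φ₁ sin φ₂) = 168.98528°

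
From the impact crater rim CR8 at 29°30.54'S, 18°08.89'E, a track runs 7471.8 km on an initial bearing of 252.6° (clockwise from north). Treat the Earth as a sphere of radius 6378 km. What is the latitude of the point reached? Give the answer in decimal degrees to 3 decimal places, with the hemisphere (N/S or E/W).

CR8: φ = -29.50900°, λ = +18.14817°
δ = d/R = 7471.8/6378 = 1.171496 rad
φ₂ = arcsin(sin φ₁ cos δ + cos φ₁ sin δ cos θ)
   = arcsin(-0.49256·0.38877 + 0.87028·0.92133·-0.29904) = -25.54821°
λ₂ = λ₁ + atan2(sin θ sin δ cos φ₁, cos δ − sin φ₁ sin φ₂) = -58.87286°

25.548°S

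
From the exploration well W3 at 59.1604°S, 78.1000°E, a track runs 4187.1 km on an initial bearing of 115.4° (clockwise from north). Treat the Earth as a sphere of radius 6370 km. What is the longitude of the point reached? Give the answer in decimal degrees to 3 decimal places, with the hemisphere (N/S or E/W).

δ = d/R = 4187.1/6370 = 0.657316 rad
φ₂ = arcsin(sin φ₁ cos δ + cos φ₁ sin δ cos θ)
   = arcsin(-0.85861·0.79164 + 0.51264·0.61099·-0.42894) = -54.49380°
λ₂ = λ₁ + atan2(sin θ sin δ cos φ₁, cos δ − sin φ₁ sin φ₂) = 149.96239°

149.962°E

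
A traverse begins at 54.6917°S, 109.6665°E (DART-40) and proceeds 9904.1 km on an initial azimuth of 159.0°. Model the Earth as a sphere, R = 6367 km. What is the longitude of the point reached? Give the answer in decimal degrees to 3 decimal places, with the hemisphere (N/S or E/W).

δ = d/R = 9904.1/6367 = 1.555536 rad
φ₂ = arcsin(sin φ₁ cos δ + cos φ₁ sin δ cos θ)
   = arcsin(-0.81605·0.01526 + 0.57798·0.99988·-0.93358) = -33.50272°
λ₂ = λ₁ + atan2(sin θ sin δ cos φ₁, cos δ − sin φ₁ sin φ₂) = -95.78330°

95.783°W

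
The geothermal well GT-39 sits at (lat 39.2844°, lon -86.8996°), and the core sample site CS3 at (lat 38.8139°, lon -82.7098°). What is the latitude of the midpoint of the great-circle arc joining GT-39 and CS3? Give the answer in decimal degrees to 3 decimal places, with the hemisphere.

39.068°N

Bx = cos φ₂ cos Δλ = 0.777104,  By = cos φ₂ sin Δλ = 0.056928
φₘ = atan2(sin φ₁ + sin φ₂, √((cos φ₁ + Bx)² + By²)) = 39.06789°
λₘ = λ₁ + atan2(By, cos φ₁ + Bx) = -84.79772°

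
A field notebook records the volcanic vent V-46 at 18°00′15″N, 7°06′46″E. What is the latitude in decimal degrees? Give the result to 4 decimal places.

18° + 0′/60 + 15″/3600 = 18 + 0.00000 + 0.00417 = 18.0042°

18.0042°N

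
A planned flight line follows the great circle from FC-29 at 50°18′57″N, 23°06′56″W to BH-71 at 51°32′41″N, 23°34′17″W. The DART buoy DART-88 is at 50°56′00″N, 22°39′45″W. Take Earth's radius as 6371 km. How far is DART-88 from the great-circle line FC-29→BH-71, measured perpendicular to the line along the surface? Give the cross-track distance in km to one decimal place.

FC-29: φ = +50.31583°, λ = -23.11556°
BH-71: φ = +51.54472°, λ = -23.57139°
DART-88: φ = +50.93333°, λ = -22.66250°
δ₁₃ = central angle FC-29→DART-88 = 0.011888 rad  (haversine)
θ₁₃ = bearing FC-29→DART-88 = 24.785°,  θ₁₂ = bearing FC-29→BH-71 = 347.018°
dₓₜ = R·arcsin(sin δ₁₃ · sin(θ₁₃ − θ₁₂)) = 6371·arcsin(0.01189·sin(-322.233°)) = 46.384 km
|dₓₜ| = 46.384 km

46.4 km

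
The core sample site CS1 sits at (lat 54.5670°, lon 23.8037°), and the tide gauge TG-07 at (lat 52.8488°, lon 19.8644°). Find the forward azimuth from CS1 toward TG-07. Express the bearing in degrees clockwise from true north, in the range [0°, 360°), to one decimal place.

Δλ = -3.9393°
y = sin Δλ · cos φ₂ = -0.041489
x = cos φ₁ sin φ₂ − sin φ₁ cos φ₂ cos Δλ = -0.028821
θ = atan2(y, x) = -124.7865° → 235.2135° (mod 360°)

235.2°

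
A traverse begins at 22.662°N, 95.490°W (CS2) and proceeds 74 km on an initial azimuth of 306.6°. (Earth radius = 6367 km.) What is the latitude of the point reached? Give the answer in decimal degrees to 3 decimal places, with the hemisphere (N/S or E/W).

23.058°N

δ = d/R = 74/6367 = 0.011622 rad
φ₂ = arcsin(sin φ₁ cos δ + cos φ₁ sin δ cos θ)
   = arcsin(0.38529·0.99993 + 0.92279·0.01162·0.59622) = 23.05799°
λ₂ = λ₁ + atan2(sin θ sin δ cos φ₁, cos δ − sin φ₁ sin φ₂) = -96.07102°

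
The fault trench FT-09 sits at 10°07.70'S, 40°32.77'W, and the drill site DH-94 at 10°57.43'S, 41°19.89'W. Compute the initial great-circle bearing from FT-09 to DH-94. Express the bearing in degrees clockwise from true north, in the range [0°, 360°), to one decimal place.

222.9°

FT-09: φ = -10.12833°, λ = -40.54617°
DH-94: φ = -10.95717°, λ = -41.33150°
Δλ = -0.7853°
y = sin Δλ · cos φ₂ = -0.013456
x = cos φ₁ sin φ₂ − sin φ₁ cos φ₂ cos Δλ = -0.014482
θ = atan2(y, x) = -137.1016° → 222.8984° (mod 360°)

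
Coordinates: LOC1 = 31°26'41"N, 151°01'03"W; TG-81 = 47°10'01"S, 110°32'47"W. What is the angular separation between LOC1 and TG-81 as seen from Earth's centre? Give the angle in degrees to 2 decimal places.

LOC1: φ = +31.44472°, λ = -151.01750°
TG-81: φ = -47.16694°, λ = -110.54639°
Δφ = -78.6117°,  Δλ = 40.4711°
a = sin²(Δφ/2) + cos φ₁ cos φ₂ sin²(Δλ/2) = 0.470661
c = 2·arcsin(√a) = 1.512085 rad = 86.6361°

86.64°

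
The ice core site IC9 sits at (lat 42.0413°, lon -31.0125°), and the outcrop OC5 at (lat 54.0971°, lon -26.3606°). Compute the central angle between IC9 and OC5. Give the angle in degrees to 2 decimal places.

Δφ = 12.0558°,  Δλ = 4.6519°
a = sin²(Δφ/2) + cos φ₁ cos φ₂ sin²(Δλ/2) = 0.011745
c = 2·arcsin(√a) = 0.217175 rad = 12.4432°

12.44°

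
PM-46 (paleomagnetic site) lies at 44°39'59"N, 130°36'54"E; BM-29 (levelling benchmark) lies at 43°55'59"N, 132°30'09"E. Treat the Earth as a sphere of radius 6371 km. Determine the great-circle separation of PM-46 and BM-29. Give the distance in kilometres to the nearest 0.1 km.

PM-46: φ = +44.66639°, λ = +130.61500°
BM-29: φ = +43.93306°, λ = +132.50250°
Δφ = -0.7333°,  Δλ = 1.8875°
a = sin²(Δφ/2) + cos φ₁ cos φ₂ sin²(Δλ/2) = 0.000180
c = 2·arcsin(√a) = 0.026826 rad = 1.5370°
d = R·c = 6371 × 0.026826 = 170.9 km

170.9 km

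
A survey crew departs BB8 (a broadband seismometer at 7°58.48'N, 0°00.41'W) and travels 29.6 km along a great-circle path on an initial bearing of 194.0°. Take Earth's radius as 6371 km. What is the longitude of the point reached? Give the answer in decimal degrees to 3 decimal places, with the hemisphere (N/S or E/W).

0.072°W

BB8: φ = +7.97467°, λ = -0.00683°
δ = d/R = 29.6/6371 = 0.004646 rad
φ₂ = arcsin(sin φ₁ cos δ + cos φ₁ sin δ cos θ)
   = arcsin(0.13874·0.99999 + 0.99033·0.00465·-0.97030) = 7.71637°
λ₂ = λ₁ + atan2(sin θ sin δ cos φ₁, cos δ − sin φ₁ sin φ₂) = -0.07182°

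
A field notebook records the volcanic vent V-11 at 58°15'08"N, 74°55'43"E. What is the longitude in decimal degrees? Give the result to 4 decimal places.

74° + 55′/60 + 43″/3600 = 74 + 0.91667 + 0.01194 = 74.9286°

74.9286°E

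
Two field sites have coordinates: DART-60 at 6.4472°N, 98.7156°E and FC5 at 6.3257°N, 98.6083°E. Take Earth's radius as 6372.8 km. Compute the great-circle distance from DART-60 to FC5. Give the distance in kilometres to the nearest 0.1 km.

Δφ = -0.1215°,  Δλ = -0.1073°
a = sin²(Δφ/2) + cos φ₁ cos φ₂ sin²(Δλ/2) = 0.000002
c = 2·arcsin(√a) = 0.002821 rad = 0.1617°
d = R·c = 6372.8 × 0.002821 = 18.0 km

18.0 km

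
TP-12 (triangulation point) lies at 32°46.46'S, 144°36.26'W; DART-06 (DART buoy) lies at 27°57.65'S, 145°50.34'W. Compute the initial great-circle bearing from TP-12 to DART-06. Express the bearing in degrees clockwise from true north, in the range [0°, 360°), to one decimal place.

347.2°

TP-12: φ = -32.77433°, λ = -144.60433°
DART-06: φ = -27.96083°, λ = -145.83900°
Δλ = -1.2347°
y = sin Δλ · cos φ₂ = -0.019032
x = cos φ₁ sin φ₂ − sin φ₁ cos φ₂ cos Δλ = 0.083802
θ = atan2(y, x) = -12.7953° → 347.2047° (mod 360°)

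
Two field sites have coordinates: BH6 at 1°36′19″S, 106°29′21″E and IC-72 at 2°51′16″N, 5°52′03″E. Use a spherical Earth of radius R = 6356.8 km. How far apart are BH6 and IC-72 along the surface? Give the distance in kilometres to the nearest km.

BH6: φ = -1.60528°, λ = +106.48917°
IC-72: φ = +2.85444°, λ = +5.86750°
Δφ = 4.4597°,  Δλ = -100.6217°
a = sin²(Δφ/2) + cos φ₁ cos φ₂ sin²(Δλ/2) = 0.592709
c = 2·arcsin(√a) = 1.757293 rad = 100.6855°
d = R·c = 6356.8 × 1.757293 = 11170.8 km

11171 km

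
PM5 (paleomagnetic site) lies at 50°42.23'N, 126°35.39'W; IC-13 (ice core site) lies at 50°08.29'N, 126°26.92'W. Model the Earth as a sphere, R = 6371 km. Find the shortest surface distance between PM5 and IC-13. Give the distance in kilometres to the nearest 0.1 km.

63.7 km

PM5: φ = +50.70383°, λ = -126.58983°
IC-13: φ = +50.13817°, λ = -126.44867°
Δφ = -0.5657°,  Δλ = 0.1412°
a = sin²(Δφ/2) + cos φ₁ cos φ₂ sin²(Δλ/2) = 0.000025
c = 2·arcsin(√a) = 0.009997 rad = 0.5728°
d = R·c = 6371 × 0.009997 = 63.7 km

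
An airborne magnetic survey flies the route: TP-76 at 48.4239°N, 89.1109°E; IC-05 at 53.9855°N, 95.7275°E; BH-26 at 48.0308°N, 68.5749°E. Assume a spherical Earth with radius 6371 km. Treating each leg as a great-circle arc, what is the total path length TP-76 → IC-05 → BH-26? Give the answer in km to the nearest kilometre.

2768 km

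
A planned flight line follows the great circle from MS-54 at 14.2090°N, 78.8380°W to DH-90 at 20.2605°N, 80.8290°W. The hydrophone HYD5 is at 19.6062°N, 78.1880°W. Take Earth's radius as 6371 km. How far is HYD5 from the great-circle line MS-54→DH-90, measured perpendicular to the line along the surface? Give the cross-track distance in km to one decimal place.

δ₁₃ = central angle MS-54→HYD5 = 0.094822 rad  (haversine)
θ₁₃ = bearing MS-54→HYD5 = 6.481°,  θ₁₂ = bearing MS-54→DH-90 = 342.842°
dₓₜ = R·arcsin(sin δ₁₃ · sin(θ₁₃ − θ₁₂)) = 6371·arcsin(0.09468·sin(-336.361°)) = 241.930 km
|dₓₜ| = 241.930 km

241.9 km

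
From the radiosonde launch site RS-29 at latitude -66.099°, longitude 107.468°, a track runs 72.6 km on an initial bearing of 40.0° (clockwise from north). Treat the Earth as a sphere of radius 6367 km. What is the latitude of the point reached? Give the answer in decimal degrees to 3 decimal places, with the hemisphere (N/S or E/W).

65.595°S

δ = d/R = 72.6/6367 = 0.011403 rad
φ₂ = arcsin(sin φ₁ cos δ + cos φ₁ sin δ cos θ)
   = arcsin(-0.91425·0.99993 + 0.40516·0.01140·0.76604) = -65.59513°
λ₂ = λ₁ + atan2(sin θ sin δ cos φ₁, cos δ − sin φ₁ sin φ₂) = 108.48440°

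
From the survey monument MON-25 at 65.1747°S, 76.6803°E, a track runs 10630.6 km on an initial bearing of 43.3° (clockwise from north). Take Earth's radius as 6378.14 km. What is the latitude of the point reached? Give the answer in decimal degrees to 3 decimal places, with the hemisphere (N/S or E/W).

δ = d/R = 10630.6/6378.14 = 1.666724 rad
φ₂ = arcsin(sin φ₁ cos δ + cos φ₁ sin δ cos θ)
   = arcsin(-0.90759·-0.09578 + 0.41985·0.99540·0.72777) = 23.02188°
λ₂ = λ₁ + atan2(sin θ sin δ cos φ₁, cos δ − sin φ₁ sin φ₂) = 124.56021°

23.022°N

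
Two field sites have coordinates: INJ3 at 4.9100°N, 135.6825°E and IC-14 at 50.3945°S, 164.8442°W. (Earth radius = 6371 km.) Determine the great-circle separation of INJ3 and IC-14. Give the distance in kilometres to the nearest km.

8354 km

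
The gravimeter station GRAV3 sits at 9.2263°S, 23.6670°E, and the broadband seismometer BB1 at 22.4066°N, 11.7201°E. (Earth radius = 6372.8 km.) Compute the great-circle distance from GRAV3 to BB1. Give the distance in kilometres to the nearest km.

3752 km

Δφ = 31.6329°,  Δλ = -11.9469°
a = sin²(Δφ/2) + cos φ₁ cos φ₂ sin²(Δλ/2) = 0.084170
c = 2·arcsin(√a) = 0.588706 rad = 33.7303°
d = R·c = 6372.8 × 0.588706 = 3751.7 km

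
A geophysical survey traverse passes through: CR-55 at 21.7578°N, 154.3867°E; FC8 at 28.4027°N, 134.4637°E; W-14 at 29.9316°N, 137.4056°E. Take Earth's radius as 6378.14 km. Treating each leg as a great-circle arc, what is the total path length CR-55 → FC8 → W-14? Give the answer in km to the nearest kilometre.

CR-55→FC8: c = 0.335067 rad, d = 2137.10 km
FC8→W-14: c = 0.052172 rad, d = 332.76 km
Total = 2137.10 + 332.76 = 2469.86 km

2470 km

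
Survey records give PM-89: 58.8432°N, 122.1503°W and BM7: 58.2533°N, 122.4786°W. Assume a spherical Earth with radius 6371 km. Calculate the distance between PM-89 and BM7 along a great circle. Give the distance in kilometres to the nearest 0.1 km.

68.3 km

Δφ = -0.5899°,  Δλ = -0.3283°
a = sin²(Δφ/2) + cos φ₁ cos φ₂ sin²(Δλ/2) = 0.000029
c = 2·arcsin(√a) = 0.010721 rad = 0.6143°
d = R·c = 6371 × 0.010721 = 68.3 km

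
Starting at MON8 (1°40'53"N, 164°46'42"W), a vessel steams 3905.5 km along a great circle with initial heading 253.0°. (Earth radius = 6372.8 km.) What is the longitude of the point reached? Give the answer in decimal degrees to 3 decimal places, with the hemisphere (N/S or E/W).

MON8: φ = +1.68139°, λ = -164.77833°
δ = d/R = 3905.5/6372.8 = 0.612839 rad
φ₂ = arcsin(sin φ₁ cos δ + cos φ₁ sin δ cos θ)
   = arcsin(0.02934·0.81802 + 0.99957·0.57519·-0.29237) = -8.28491°
λ₂ = λ₁ + atan2(sin θ sin δ cos φ₁, cos δ − sin φ₁ sin φ₂) = 161.45170°

161.452°E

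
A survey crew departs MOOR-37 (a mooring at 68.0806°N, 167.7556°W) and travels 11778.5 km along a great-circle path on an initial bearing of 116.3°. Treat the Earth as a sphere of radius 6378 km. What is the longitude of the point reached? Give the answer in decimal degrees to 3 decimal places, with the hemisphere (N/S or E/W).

δ = d/R = 11778.5/6378 = 1.846739 rad
φ₂ = arcsin(sin φ₁ cos δ + cos φ₁ sin δ cos θ)
   = arcsin(0.92771·-0.27245 + 0.37330·0.96217·-0.44307) = -24.32426°
λ₂ = λ₁ + atan2(sin θ sin δ cos φ₁, cos δ − sin φ₁ sin φ₂) = -96.56397°

96.564°W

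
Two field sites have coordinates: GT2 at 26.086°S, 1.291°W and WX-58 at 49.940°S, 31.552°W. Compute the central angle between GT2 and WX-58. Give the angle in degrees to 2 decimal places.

33.30°

Δφ = -23.8540°,  Δλ = -30.2610°
a = sin²(Δφ/2) + cos φ₁ cos φ₂ sin²(Δλ/2) = 0.082092
c = 2·arcsin(√a) = 0.581179 rad = 33.2991°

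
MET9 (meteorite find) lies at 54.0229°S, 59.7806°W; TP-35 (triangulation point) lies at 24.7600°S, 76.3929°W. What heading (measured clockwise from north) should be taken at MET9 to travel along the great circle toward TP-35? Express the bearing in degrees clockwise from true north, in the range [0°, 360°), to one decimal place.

330.5°

Δλ = -16.6123°
y = sin Δλ · cos φ₂ = -0.259612
x = cos φ₁ sin φ₂ − sin φ₁ cos φ₂ cos Δλ = 0.458146
θ = atan2(y, x) = -29.5384° → 330.4616° (mod 360°)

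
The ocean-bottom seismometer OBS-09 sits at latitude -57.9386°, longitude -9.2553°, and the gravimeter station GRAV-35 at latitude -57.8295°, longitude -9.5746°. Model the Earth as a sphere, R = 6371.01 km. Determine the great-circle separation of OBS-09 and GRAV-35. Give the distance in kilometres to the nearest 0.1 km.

22.4 km

Δφ = 0.1091°,  Δλ = -0.3193°
a = sin²(Δφ/2) + cos φ₁ cos φ₂ sin²(Δλ/2) = 0.000003
c = 2·arcsin(√a) = 0.003522 rad = 0.2018°
d = R·c = 6371.01 × 0.003522 = 22.4 km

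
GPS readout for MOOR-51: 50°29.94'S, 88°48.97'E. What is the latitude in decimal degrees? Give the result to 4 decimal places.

50° + 29.94′/60 = 50 + 0.49900 = 50.4990°

50.4990°S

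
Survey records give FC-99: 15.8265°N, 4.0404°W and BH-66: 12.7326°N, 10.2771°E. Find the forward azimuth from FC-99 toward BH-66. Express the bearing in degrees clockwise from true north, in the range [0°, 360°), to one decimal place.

100.7°

Δλ = 14.3175°
y = sin Δλ · cos φ₂ = 0.241214
x = cos φ₁ sin φ₂ − sin φ₁ cos φ₂ cos Δλ = -0.045710
θ = atan2(y, x) = 100.7303° → 100.7303° (mod 360°)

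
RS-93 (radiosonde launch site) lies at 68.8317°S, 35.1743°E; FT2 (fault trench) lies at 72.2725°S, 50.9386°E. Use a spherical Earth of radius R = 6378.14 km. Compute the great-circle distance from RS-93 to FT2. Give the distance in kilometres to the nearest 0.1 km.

Δφ = -3.4408°,  Δλ = 15.7643°
a = sin²(Δφ/2) + cos φ₁ cos φ₂ sin²(Δλ/2) = 0.002969
c = 2·arcsin(√a) = 0.109034 rad = 6.2472°
d = R·c = 6378.14 × 0.109034 = 695.4 km

695.4 km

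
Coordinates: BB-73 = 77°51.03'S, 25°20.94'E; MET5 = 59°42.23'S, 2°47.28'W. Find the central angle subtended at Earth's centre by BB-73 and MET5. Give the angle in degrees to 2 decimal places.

20.33°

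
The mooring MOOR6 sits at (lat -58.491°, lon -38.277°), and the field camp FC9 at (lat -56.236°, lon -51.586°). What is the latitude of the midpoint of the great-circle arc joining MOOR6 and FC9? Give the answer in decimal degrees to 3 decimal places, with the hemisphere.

57.539°S

Bx = cos φ₂ cos Δλ = 0.540847,  By = cos φ₂ sin Δλ = -0.127940
φₘ = atan2(sin φ₁ + sin φ₂, √((cos φ₁ + Bx)² + By²)) = -57.53898°
λₘ = λ₁ + atan2(By, cos φ₁ + Bx) = -45.13693°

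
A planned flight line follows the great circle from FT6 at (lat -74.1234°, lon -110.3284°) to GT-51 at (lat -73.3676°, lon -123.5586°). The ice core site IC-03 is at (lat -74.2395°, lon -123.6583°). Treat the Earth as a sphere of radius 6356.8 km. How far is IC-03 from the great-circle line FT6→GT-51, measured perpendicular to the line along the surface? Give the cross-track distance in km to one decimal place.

δ₁₃ = central angle FT6→IC-03 = 0.063318 rad  (haversine)
θ₁₃ = bearing FT6→IC-03 = 261.763°,  θ₁₂ = bearing FT6→GT-51 = 275.132°
dₓₜ = R·arcsin(sin δ₁₃ · sin(θ₁₃ − θ₁₂)) = 6356.8·arcsin(0.06328·sin(-13.369°)) = -93.007 km
|dₓₜ| = 93.007 km

93.0 km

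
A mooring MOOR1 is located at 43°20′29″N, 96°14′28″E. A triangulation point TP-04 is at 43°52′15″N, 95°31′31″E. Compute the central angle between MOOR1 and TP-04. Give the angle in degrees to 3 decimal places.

MOOR1: φ = +43.34139°, λ = +96.24111°
TP-04: φ = +43.87083°, λ = +95.52528°
Δφ = 0.5294°,  Δλ = -0.7158°
a = sin²(Δφ/2) + cos φ₁ cos φ₂ sin²(Δλ/2) = 0.000042
c = 2·arcsin(√a) = 0.012932 rad = 0.7409°

0.741°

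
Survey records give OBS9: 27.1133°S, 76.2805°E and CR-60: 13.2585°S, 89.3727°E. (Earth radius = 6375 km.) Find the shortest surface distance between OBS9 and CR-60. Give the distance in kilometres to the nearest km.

2057 km

Δφ = 13.8548°,  Δλ = 13.0922°
a = sin²(Δφ/2) + cos φ₁ cos φ₂ sin²(Δλ/2) = 0.025807
c = 2·arcsin(√a) = 0.322690 rad = 18.4888°
d = R·c = 6375 × 0.322690 = 2057.2 km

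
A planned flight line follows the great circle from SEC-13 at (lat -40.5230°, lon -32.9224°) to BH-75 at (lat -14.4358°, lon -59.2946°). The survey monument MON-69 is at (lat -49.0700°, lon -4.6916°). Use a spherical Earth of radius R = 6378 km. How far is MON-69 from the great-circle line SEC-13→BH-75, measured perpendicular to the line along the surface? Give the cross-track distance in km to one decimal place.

δ₁₃ = central angle SEC-13→MON-69 = 0.377316 rad  (haversine)
θ₁₃ = bearing SEC-13→MON-69 = 122.740°,  θ₁₂ = bearing SEC-13→BH-75 = 311.023°
dₓₜ = R·arcsin(sin δ₁₃ · sin(θ₁₃ − θ₁₂)) = 6378·arcsin(0.36843·sin(-188.283°)) = 338.687 km
|dₓₜ| = 338.687 km

338.7 km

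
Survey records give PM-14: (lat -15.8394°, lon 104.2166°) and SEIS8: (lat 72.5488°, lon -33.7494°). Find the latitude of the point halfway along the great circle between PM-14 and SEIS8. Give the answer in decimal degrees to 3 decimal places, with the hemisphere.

41.637°N

Bx = cos φ₂ cos Δλ = -0.222745,  By = cos φ₂ sin Δλ = -0.200800
φₘ = atan2(sin φ₁ + sin φ₂, √((cos φ₁ + Bx)² + By²)) = 41.63686°
λₘ = λ₁ + atan2(By, cos φ₁ + Bx) = 89.02088°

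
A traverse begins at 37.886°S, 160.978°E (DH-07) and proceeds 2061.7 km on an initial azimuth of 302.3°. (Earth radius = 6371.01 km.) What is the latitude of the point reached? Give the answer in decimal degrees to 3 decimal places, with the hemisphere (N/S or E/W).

26.623°S

δ = d/R = 2061.7/6371.01 = 0.323606 rad
φ₂ = arcsin(sin φ₁ cos δ + cos φ₁ sin δ cos θ)
   = arcsin(-0.61409·0.94809 + 0.78923·0.31799·0.53435) = -26.62268°
λ₂ = λ₁ + atan2(sin θ sin δ cos φ₁, cos δ − sin φ₁ sin φ₂) = 143.48076°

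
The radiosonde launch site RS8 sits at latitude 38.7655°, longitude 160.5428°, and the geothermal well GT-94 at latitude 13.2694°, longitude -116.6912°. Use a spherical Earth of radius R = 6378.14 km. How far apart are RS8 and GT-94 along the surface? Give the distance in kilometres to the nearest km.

8478 km

Δφ = -25.4961°,  Δλ = 82.7660°
a = sin²(Δφ/2) + cos φ₁ cos φ₂ sin²(Δλ/2) = 0.380361
c = 2·arcsin(√a) = 1.329174 rad = 76.1560°
d = R·c = 6378.14 × 1.329174 = 8477.7 km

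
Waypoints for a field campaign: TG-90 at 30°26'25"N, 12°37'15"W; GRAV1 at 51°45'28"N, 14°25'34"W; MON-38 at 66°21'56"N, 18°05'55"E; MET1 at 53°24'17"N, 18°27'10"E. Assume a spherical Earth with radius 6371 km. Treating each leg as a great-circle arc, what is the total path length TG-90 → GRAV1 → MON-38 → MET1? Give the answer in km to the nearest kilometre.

6236 km

TG-90: φ = +30.44028°, λ = -12.62083°
GRAV1: φ = +51.75778°, λ = -14.42611°
MON-38: φ = +66.36556°, λ = +18.09861°
MET1: φ = +53.40472°, λ = +18.45278°
TG-90→GRAV1: c = 0.372788 rad, d = 2375.04 km
GRAV1→MON-38: c = 0.379757 rad, d = 2419.43 km
MON-38→MET1: c = 0.226230 rad, d = 1441.31 km
Total = 2375.04 + 2419.43 + 1441.31 = 6235.78 km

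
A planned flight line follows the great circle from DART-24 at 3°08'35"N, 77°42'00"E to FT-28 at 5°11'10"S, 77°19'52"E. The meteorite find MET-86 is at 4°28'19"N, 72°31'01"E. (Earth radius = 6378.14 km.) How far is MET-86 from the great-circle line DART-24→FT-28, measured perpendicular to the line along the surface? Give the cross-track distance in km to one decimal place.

DART-24: φ = +3.14306°, λ = +77.70000°
FT-28: φ = -5.18611°, λ = +77.33111°
MET-86: φ = +4.47194°, λ = +72.51694°
δ₁₃ = central angle DART-24→MET-86 = 0.093192 rad  (haversine)
θ₁₃ = bearing DART-24→MET-86 = 284.573°,  θ₁₂ = bearing DART-24→FT-28 = 182.534°
dₓₜ = R·arcsin(sin δ₁₃ · sin(θ₁₃ − θ₁₂)) = 6378.14·arcsin(0.09306·sin(102.039°)) = 581.281 km
|dₓₜ| = 581.281 km

581.3 km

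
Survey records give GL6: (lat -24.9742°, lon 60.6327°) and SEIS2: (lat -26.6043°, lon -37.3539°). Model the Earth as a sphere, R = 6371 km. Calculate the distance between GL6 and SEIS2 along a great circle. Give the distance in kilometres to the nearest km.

Δφ = -1.6301°,  Δλ = -97.9866°
a = sin²(Δφ/2) + cos φ₁ cos φ₂ sin²(Δλ/2) = 0.461769
c = 2·arcsin(√a) = 1.494260 rad = 85.6148°
d = R·c = 6371 × 1.494260 = 9519.9 km

9520 km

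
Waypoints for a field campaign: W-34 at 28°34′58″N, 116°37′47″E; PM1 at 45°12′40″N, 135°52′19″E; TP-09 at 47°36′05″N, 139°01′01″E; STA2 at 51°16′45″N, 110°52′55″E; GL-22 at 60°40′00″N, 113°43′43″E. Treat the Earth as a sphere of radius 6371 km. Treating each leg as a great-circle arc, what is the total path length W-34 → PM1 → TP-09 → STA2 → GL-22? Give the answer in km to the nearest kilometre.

W-34: φ = +28.58278°, λ = +116.62972°
PM1: φ = +45.21111°, λ = +135.87194°
TP-09: φ = +47.60139°, λ = +139.01694°
STA2: φ = +51.27917°, λ = +110.88194°
GL-22: φ = +60.66667°, λ = +113.72861°
W-34→PM1: c = 0.393376 rad, d = 2506.20 km
PM1→TP-09: c = 0.056320 rad, d = 358.81 km
TP-09→STA2: c = 0.323583 rad, d = 2061.55 km
STA2→GL-22: c = 0.166145 rad, d = 1058.51 km
Total = 2506.20 + 358.81 + 2061.55 + 1058.51 = 5985.07 km

5985 km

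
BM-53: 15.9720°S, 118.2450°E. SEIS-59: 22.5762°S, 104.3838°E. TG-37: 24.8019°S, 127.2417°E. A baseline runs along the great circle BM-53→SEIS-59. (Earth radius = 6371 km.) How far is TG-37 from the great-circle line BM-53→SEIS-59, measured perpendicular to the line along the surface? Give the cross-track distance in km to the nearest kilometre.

δ₁₃ = central angle BM-53→TG-37 = 0.212950 rad  (haversine)
θ₁₃ = bearing BM-53→TG-37 = 137.804°,  θ₁₂ = bearing BM-53→SEIS-59 = 241.042°
dₓₜ = R·arcsin(sin δ₁₃ · sin(θ₁₃ − θ₁₂)) = 6371·arcsin(0.21134·sin(-103.238°)) = -1320.123 km
|dₓₜ| = 1320.123 km

1320 km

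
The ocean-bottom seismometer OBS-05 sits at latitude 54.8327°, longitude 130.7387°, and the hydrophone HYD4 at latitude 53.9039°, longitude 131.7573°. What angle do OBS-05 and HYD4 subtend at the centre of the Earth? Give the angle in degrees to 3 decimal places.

Δφ = -0.9288°,  Δλ = 1.0186°
a = sin²(Δφ/2) + cos φ₁ cos φ₂ sin²(Δλ/2) = 0.000093
c = 2·arcsin(√a) = 0.019236 rad = 1.1022°

1.102°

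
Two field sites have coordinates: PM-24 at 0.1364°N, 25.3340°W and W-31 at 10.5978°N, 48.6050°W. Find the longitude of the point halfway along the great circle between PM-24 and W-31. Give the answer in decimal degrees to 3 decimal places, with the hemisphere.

36.868°W

Bx = cos φ₂ cos Δλ = 0.902977,  By = cos φ₂ sin Δλ = -0.388341
φₘ = atan2(sin φ₁ + sin φ₂, √((cos φ₁ + Bx)² + By²)) = 5.47902°
λₘ = λ₁ + atan2(By, cos φ₁ + Bx) = -36.86803°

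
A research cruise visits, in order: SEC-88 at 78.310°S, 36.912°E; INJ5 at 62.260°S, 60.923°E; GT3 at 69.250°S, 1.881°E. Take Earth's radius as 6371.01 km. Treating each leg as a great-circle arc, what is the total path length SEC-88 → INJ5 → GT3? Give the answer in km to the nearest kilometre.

4649 km

SEC-88→INJ5: c = 0.308270 rad, d = 1963.99 km
INJ5→GT3: c = 0.421468 rad, d = 2685.17 km
Total = 1963.99 + 2685.17 = 4649.17 km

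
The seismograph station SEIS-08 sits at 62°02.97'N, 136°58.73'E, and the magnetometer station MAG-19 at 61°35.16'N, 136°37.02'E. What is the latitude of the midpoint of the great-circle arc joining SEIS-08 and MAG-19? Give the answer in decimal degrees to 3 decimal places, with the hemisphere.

61.818°N

SEIS-08: φ = +62.04950°, λ = +136.97883°
MAG-19: φ = +61.58600°, λ = +136.61700°
Bx = cos φ₂ cos Δλ = 0.475830,  By = cos φ₂ sin Δλ = -0.003005
φₘ = atan2(sin φ₁ + sin φ₂, √((cos φ₁ + Bx)² + By²)) = 61.81787°
λₘ = λ₁ + atan2(By, cos φ₁ + Bx) = 136.79655°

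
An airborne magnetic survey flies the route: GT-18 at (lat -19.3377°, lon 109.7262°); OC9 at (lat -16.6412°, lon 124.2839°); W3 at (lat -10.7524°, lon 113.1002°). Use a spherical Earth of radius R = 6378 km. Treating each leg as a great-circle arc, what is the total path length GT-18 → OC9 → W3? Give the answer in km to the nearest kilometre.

2945 km

GT-18→OC9: c = 0.246109 rad, d = 1569.68 km
OC9→W3: c = 0.215601 rad, d = 1375.10 km
Total = 1569.68 + 1375.10 = 2944.78 km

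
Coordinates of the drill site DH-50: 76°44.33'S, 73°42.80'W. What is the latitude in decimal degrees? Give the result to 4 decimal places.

76.7388°S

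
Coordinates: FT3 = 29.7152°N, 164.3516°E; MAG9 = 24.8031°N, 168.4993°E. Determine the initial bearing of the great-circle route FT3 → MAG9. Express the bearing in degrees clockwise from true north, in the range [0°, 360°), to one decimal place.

142.1°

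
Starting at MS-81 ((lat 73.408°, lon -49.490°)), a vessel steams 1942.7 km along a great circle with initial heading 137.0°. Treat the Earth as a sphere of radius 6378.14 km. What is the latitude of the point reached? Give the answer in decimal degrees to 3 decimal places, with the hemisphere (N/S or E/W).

58.388°N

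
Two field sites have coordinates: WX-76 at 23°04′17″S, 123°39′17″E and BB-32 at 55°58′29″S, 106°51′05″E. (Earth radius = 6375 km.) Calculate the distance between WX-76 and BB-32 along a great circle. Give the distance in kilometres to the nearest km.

3911 km

WX-76: φ = -23.07139°, λ = +123.65472°
BB-32: φ = -55.97472°, λ = +106.85139°
Δφ = -32.9033°,  Δλ = -16.8033°
a = sin²(Δφ/2) + cos φ₁ cos φ₂ sin²(Δλ/2) = 0.091196
c = 2·arcsin(√a) = 0.613553 rad = 35.1540°
d = R·c = 6375 × 0.613553 = 3911.4 km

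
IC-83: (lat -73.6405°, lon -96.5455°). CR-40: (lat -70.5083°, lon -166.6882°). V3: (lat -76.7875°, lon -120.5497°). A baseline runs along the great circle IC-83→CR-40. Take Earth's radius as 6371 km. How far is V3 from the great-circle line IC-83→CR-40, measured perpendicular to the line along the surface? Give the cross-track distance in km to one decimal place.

156.3 km

δ₁₃ = central angle IC-83→V3 = 0.119030 rad  (haversine)
θ₁₃ = bearing IC-83→V3 = 231.536°,  θ₁₂ = bearing IC-83→CR-40 = 243.456°
dₓₜ = R·arcsin(sin δ₁₃ · sin(θ₁₃ − θ₁₂)) = 6371·arcsin(0.11875·sin(-11.920°)) = -156.283 km
|dₓₜ| = 156.283 km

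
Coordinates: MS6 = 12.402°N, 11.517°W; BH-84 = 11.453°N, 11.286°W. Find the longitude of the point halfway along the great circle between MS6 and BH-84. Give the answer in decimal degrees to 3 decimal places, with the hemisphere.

Bx = cos φ₂ cos Δλ = 0.980080,  By = cos φ₂ sin Δλ = 0.003951
φₘ = atan2(sin φ₁ + sin φ₂, √((cos φ₁ + Bx)² + By²)) = 11.92752°
λₘ = λ₁ + atan2(By, cos φ₁ + Bx) = -11.40130°

11.401°W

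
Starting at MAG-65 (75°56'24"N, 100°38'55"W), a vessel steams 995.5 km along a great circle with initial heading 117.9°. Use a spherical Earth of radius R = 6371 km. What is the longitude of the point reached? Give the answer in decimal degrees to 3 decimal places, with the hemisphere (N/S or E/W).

76.766°W

MAG-65: φ = +75.94000°, λ = -100.64861°
δ = d/R = 995.5/6371 = 0.156255 rad
φ₂ = arcsin(sin φ₁ cos δ + cos φ₁ sin δ cos θ)
   = arcsin(0.97004·0.98782 + 0.24294·0.15562·-0.46793) = 70.14131°
λ₂ = λ₁ + atan2(sin θ sin δ cos φ₁, cos δ − sin φ₁ sin φ₂) = -76.76627°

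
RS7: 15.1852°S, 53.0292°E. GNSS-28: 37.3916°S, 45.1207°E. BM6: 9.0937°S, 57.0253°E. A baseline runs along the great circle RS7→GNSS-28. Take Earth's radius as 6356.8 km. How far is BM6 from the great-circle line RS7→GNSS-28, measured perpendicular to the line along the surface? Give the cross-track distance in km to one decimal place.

235.0 km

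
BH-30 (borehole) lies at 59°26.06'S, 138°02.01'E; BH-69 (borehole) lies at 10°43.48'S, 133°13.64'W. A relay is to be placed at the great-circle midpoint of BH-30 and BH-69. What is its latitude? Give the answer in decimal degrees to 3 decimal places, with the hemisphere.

43.171°S

BH-30: φ = -59.43433°, λ = +138.03350°
BH-69: φ = -10.72467°, λ = -133.22733°
Bx = cos φ₂ cos Δλ = 0.021620,  By = cos φ₂ sin Δλ = 0.982295
φₘ = atan2(sin φ₁ + sin φ₂, √((cos φ₁ + Bx)² + By²)) = -43.17085°
λₘ = λ₁ + atan2(By, cos φ₁ + Bx) = -160.32226°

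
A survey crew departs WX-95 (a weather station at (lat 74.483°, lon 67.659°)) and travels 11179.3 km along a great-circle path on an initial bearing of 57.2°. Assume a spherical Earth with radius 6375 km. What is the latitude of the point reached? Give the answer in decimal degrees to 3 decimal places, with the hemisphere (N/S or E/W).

δ = d/R = 11179.3/6375 = 1.753616 rad
φ₂ = arcsin(sin φ₁ cos δ + cos φ₁ sin δ cos θ)
   = arcsin(0.96355·-0.18180 + 0.26752·0.98334·0.54171) = -1.87225°
λ₂ = λ₁ + atan2(sin θ sin δ cos φ₁, cos δ − sin φ₁ sin φ₂) = -168.13280°

1.872°S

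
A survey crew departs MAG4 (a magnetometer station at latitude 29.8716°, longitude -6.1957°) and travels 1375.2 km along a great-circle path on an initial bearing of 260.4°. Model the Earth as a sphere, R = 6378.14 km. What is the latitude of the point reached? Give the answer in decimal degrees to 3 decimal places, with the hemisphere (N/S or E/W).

27.103°N

δ = d/R = 1375.2/6378.14 = 0.215611 rad
φ₂ = arcsin(sin φ₁ cos δ + cos φ₁ sin δ cos θ)
   = arcsin(0.49806·0.97685 + 0.86714·0.21394·-0.16677) = 27.10269°
λ₂ = λ₁ + atan2(sin θ sin δ cos φ₁, cos δ − sin φ₁ sin φ₂) = -19.90348°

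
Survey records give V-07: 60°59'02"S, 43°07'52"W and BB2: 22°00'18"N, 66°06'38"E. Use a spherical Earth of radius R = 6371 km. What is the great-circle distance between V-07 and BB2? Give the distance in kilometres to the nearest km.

V-07: φ = -60.98389°, λ = -43.13111°
BB2: φ = +22.00500°, λ = +66.11056°
Δφ = 82.9889°,  Δλ = 109.2417°
a = sin²(Δφ/2) + cos φ₁ cos φ₂ sin²(Δλ/2) = 0.737932
c = 2·arcsin(√a) = 2.066743 rad = 118.4157°
d = R·c = 6371 × 2.066743 = 13167.2 km

13167 km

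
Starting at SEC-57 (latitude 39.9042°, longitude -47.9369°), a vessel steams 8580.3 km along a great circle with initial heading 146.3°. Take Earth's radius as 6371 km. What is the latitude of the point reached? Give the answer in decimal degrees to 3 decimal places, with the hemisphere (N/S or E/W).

δ = d/R = 8580.3/6371 = 1.346774 rad
φ₂ = arcsin(sin φ₁ cos δ + cos φ₁ sin δ cos θ)
   = arcsin(0.64151·0.22215 + 0.76712·0.97501·-0.83195) = -28.66889°
λ₂ = λ₁ + atan2(sin θ sin δ cos φ₁, cos δ − sin φ₁ sin φ₂) = -9.87104°

28.669°S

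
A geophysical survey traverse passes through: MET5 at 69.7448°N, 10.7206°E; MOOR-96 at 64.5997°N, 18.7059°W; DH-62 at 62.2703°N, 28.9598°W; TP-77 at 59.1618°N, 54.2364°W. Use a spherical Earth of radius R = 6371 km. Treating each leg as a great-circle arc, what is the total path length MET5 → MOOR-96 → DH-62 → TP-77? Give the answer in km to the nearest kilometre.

MET5→MOOR-96: c = 0.215768 rad, d = 1374.66 km
MOOR-96→DH-62: c = 0.089629 rad, d = 571.03 km
DH-62→TP-77: c = 0.220940 rad, d = 1407.61 km
Total = 1374.66 + 571.03 + 1407.61 = 3353.29 km

3353 km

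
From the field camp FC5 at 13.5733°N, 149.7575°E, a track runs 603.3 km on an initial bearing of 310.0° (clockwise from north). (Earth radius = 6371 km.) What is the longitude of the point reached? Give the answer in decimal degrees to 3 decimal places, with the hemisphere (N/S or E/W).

145.413°E

δ = d/R = 603.3/6371 = 0.094695 rad
φ₂ = arcsin(sin φ₁ cos δ + cos φ₁ sin δ cos θ)
   = arcsin(0.23469·0.99552 + 0.97207·0.09455·0.64279) = 17.02074°
λ₂ = λ₁ + atan2(sin θ sin δ cos φ₁, cos δ − sin φ₁ sin φ₂) = 145.41319°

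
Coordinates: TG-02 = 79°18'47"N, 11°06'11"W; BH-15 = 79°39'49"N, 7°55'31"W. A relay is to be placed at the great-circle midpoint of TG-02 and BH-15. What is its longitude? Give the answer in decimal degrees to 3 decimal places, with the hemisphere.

TG-02: φ = +79.31306°, λ = -11.10306°
BH-15: φ = +79.66361°, λ = -7.92528°
Bx = cos φ₂ cos Δλ = 0.179151,  By = cos φ₂ sin Δλ = 0.009946
φₘ = atan2(sin φ₁ + sin φ₂, √((cos φ₁ + Bx)² + By²)) = 79.49228°
λₘ = λ₁ + atan2(By, cos φ₁ + Bx) = -9.54037°

9.540°W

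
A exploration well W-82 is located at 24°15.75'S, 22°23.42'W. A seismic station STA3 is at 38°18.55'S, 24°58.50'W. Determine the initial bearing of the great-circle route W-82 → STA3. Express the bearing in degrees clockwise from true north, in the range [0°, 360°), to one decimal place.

188.3°

W-82: φ = -24.26250°, λ = -22.39033°
STA3: φ = -38.30917°, λ = -24.97500°
Δλ = -2.5847°
y = sin Δλ · cos φ₂ = -0.035386
x = cos φ₁ sin φ₂ − sin φ₁ cos φ₂ cos Δλ = -0.243040
θ = atan2(y, x) = -171.7162° → 188.2838° (mod 360°)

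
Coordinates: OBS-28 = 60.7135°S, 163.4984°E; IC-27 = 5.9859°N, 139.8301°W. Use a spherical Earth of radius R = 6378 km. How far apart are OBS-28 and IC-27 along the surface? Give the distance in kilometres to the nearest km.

Δφ = 66.6994°,  Δλ = 56.6715°
a = sin²(Δφ/2) + cos φ₁ cos φ₂ sin²(Δλ/2) = 0.411824
c = 2·arcsin(√a) = 1.393517 rad = 79.8426°
d = R·c = 6378 × 1.393517 = 8887.8 km

8888 km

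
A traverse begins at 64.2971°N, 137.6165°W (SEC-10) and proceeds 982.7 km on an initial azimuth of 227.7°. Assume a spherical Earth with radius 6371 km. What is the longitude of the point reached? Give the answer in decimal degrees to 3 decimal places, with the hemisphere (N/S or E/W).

δ = d/R = 982.7/6371 = 0.154246 rad
φ₂ = arcsin(sin φ₁ cos δ + cos φ₁ sin δ cos θ)
   = arcsin(0.90106·0.98813 + 0.43370·0.15363·-0.67301) = 57.72696°
λ₂ = λ₁ + atan2(sin θ sin δ cos φ₁, cos δ − sin φ₁ sin φ₂) = -149.90383°

149.904°W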